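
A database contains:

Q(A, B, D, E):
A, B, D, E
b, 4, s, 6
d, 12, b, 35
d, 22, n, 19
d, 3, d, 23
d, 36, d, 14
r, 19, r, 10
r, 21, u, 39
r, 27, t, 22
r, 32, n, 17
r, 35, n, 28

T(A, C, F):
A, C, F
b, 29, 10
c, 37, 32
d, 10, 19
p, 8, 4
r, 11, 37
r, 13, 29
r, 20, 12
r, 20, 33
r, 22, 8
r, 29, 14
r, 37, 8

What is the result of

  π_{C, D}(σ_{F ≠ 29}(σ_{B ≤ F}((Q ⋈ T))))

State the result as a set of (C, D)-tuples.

{(10, b), (10, d), (11, n), (11, r), (11, t), (11, u), (20, n), (20, r), (20, t), (20, u), (29, s)}

Joining Q and T on A yields {(b, 4, s, 6, 29, 10), (d, 12, b, 35, 10, 19), (d, 22, n, 19, 10, 19), (d, 3, d, 23, 10, 19), (d, 36, d, 14, 10, 19), (r, 19, r, 10, 11, 37), (r, 19, r, 10, 13, 29), (r, 19, r, 10, 20, 12), (r, 19, r, 10, 20, 33), (r, 19, r, 10, 22, 8), (r, 19, r, 10, 29, 14), (r, 19, r, 10, 37, 8), (r, 21, u, 39, 11, 37), (r, 21, u, 39, 13, 29), (r, 21, u, 39, 20, 12), (r, 21, u, 39, 20, 33), (r, 21, u, 39, 22, 8), (r, 21, u, 39, 29, 14), (r, 21, u, 39, 37, 8), (r, 27, t, 22, 11, 37), (r, 27, t, 22, 13, 29), (r, 27, t, 22, 20, 12), (r, 27, t, 22, 20, 33), (r, 27, t, 22, 22, 8), (r, 27, t, 22, 29, 14), (r, 27, t, 22, 37, 8), (r, 32, n, 17, 11, 37), (r, 32, n, 17, 13, 29), (r, 32, n, 17, 20, 12), (r, 32, n, 17, 20, 33), (r, 32, n, 17, 22, 8), (r, 32, n, 17, 29, 14), (r, 32, n, 17, 37, 8), (r, 35, n, 28, 11, 37), (r, 35, n, 28, 13, 29), (r, 35, n, 28, 20, 12), (r, 35, n, 28, 20, 33), (r, 35, n, 28, 22, 8), (r, 35, n, 28, 29, 14), (r, 35, n, 28, 37, 8)}.
Filtering on B ≤ F leaves {(b, 4, s, 6, 29, 10), (d, 12, b, 35, 10, 19), (d, 3, d, 23, 10, 19), (r, 19, r, 10, 11, 37), (r, 19, r, 10, 13, 29), (r, 19, r, 10, 20, 33), (r, 21, u, 39, 11, 37), (r, 21, u, 39, 13, 29), (r, 21, u, 39, 20, 33), (r, 27, t, 22, 11, 37), (r, 27, t, 22, 13, 29), (r, 27, t, 22, 20, 33), (r, 32, n, 17, 11, 37), (r, 32, n, 17, 20, 33), (r, 35, n, 28, 11, 37)}.
Filtering on F ≠ 29 leaves {(b, 4, s, 6, 29, 10), (d, 12, b, 35, 10, 19), (d, 3, d, 23, 10, 19), (r, 19, r, 10, 11, 37), (r, 19, r, 10, 20, 33), (r, 21, u, 39, 11, 37), (r, 21, u, 39, 20, 33), (r, 27, t, 22, 11, 37), (r, 27, t, 22, 20, 33), (r, 32, n, 17, 11, 37), (r, 32, n, 17, 20, 33), (r, 35, n, 28, 11, 37)}.
π[C, D]: project onto (C, D) (1 duplicate(s) eliminated) → {(10, b), (10, d), (11, n), (11, r), (11, t), (11, u), (20, n), (20, r), (20, t), (20, u), (29, s)}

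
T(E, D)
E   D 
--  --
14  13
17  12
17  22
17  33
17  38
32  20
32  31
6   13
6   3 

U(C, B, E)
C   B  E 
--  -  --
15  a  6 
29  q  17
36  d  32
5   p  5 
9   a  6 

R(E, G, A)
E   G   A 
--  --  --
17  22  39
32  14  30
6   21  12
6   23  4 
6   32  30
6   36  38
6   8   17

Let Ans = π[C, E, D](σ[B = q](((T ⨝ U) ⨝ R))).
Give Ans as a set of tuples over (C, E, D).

{(29, 17, 12), (29, 17, 22), (29, 17, 33), (29, 17, 38)}

T ⋈ U (natural join on E): {(17, 12, 29, q), (17, 22, 29, q), (17, 33, 29, q), (17, 38, 29, q), (32, 20, 36, d), (32, 31, 36, d), (6, 13, 15, a), (6, 13, 9, a), (6, 3, 15, a), (6, 3, 9, a)}
(T ⨝ U) ⋈ R (natural join on E): {(17, 12, 29, q, 22, 39), (17, 22, 29, q, 22, 39), (17, 33, 29, q, 22, 39), (17, 38, 29, q, 22, 39), (32, 20, 36, d, 14, 30), (32, 31, 36, d, 14, 30), (6, 13, 15, a, 21, 12), (6, 13, 15, a, 23, 4), (6, 13, 15, a, 32, 30), (6, 13, 15, a, 36, 38), (6, 13, 15, a, 8, 17), (6, 13, 9, a, 21, 12), (6, 13, 9, a, 23, 4), (6, 13, 9, a, 32, 30), (6, 13, 9, a, 36, 38), (6, 13, 9, a, 8, 17), (6, 3, 15, a, 21, 12), (6, 3, 15, a, 23, 4), (6, 3, 15, a, 32, 30), (6, 3, 15, a, 36, 38), (6, 3, 15, a, 8, 17), (6, 3, 9, a, 21, 12), (6, 3, 9, a, 23, 4), (6, 3, 9, a, 32, 30), (6, 3, 9, a, 36, 38), (6, 3, 9, a, 8, 17)}
Apply σ_{B = q}; surviving tuples: {(17, 12, 29, q, 22, 39), (17, 22, 29, q, 22, 39), (17, 33, 29, q, 22, 39), (17, 38, 29, q, 22, 39)}
π[C, E, D]: project onto (C, E, D) → {(29, 17, 12), (29, 17, 22), (29, 17, 33), (29, 17, 38)}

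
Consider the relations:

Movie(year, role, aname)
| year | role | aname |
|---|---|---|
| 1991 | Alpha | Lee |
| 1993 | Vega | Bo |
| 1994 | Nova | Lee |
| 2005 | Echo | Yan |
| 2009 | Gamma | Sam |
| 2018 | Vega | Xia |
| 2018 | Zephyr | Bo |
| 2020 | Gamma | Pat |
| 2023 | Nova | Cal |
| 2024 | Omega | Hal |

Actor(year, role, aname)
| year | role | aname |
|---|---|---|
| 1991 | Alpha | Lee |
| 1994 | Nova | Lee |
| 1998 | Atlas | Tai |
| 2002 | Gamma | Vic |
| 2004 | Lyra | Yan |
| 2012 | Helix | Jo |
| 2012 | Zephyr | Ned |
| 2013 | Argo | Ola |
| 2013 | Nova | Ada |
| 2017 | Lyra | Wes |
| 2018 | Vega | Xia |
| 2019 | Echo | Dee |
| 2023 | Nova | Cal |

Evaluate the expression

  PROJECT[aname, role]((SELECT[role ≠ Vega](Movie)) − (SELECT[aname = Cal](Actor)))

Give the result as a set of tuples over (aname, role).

{(Bo, Zephyr), (Hal, Omega), (Lee, Alpha), (Lee, Nova), (Pat, Gamma), (Sam, Gamma), (Yan, Echo)}

Filtering on role ≠ Vega leaves {(1991, Alpha, Lee), (1994, Nova, Lee), (2005, Echo, Yan), (2009, Gamma, Sam), (2018, Zephyr, Bo), (2020, Gamma, Pat), (2023, Nova, Cal), (2024, Omega, Hal)}.
Filtering on aname = Cal leaves {(2023, Nova, Cal)}.
Set difference of the two operands is {(1991, Alpha, Lee), (1994, Nova, Lee), (2005, Echo, Yan), (2009, Gamma, Sam), (2018, Zephyr, Bo), (2020, Gamma, Pat), (2024, Omega, Hal)}.
Projecting to aname, role: {(Bo, Zephyr), (Hal, Omega), (Lee, Alpha), (Lee, Nova), (Pat, Gamma), (Sam, Gamma), (Yan, Echo)}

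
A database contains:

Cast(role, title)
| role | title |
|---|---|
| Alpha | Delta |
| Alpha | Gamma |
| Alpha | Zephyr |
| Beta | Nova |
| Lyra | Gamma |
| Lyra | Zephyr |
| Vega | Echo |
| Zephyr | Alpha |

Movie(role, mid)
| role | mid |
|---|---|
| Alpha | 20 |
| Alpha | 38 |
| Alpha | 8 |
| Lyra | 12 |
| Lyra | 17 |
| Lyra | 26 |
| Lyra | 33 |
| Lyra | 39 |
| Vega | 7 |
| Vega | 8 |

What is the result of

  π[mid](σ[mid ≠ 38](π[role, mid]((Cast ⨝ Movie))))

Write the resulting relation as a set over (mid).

{12, 17, 20, 26, 33, 39, 7, 8}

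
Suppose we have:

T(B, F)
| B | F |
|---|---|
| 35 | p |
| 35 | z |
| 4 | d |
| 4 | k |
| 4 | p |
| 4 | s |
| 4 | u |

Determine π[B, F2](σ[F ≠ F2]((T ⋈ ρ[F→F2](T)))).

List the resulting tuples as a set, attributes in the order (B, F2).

{(35, p), (35, z), (4, d), (4, k), (4, p), (4, s), (4, u)}

ρ[F→F2]: schema becomes (B, F2); tuples unchanged.
Joining T and ρ[F→F2](T) on B yields {(35, p, p), (35, p, z), (35, z, p), (35, z, z), (4, d, d), (4, d, k), (4, d, p), (4, d, s), (4, d, u), (4, k, d), (4, k, k), (4, k, p), (4, k, s), (4, k, u), (4, p, d), (4, p, k), (4, p, p), (4, p, s), (4, p, u), (4, s, d), (4, s, k), (4, s, p), (4, s, s), (4, s, u), (4, u, d), (4, u, k), (4, u, p), (4, u, s), (4, u, u)}.
Selection F ≠ F2: {(35, p, z), (35, z, p), (4, d, k), (4, d, p), (4, d, s), (4, d, u), (4, k, d), (4, k, p), (4, k, s), (4, k, u), (4, p, d), (4, p, k), (4, p, s), (4, p, u), (4, s, d), (4, s, k), (4, s, p), (4, s, u), (4, u, d), (4, u, k), (4, u, p), (4, u, s)}
Keep only column(s) B, F2 (15 duplicate(s) eliminated): {(35, p), (35, z), (4, d), (4, k), (4, p), (4, s), (4, u)}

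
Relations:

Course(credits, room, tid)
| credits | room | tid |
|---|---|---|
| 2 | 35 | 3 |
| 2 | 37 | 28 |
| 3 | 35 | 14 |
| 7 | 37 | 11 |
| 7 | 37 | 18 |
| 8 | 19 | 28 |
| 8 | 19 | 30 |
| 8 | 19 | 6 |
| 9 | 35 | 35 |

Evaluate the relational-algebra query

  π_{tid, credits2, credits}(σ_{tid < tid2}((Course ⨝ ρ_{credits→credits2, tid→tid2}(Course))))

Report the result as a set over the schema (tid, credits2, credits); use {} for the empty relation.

ρ[credits→credits2, tid→tid2]: schema becomes (credits2, room, tid2); tuples unchanged.
Natural join on room: {(2, 35, 3, 2, 3), (2, 35, 3, 3, 14), (2, 35, 3, 9, 35), (2, 37, 28, 2, 28), (2, 37, 28, 7, 11), (2, 37, 28, 7, 18), (3, 35, 14, 2, 3), (3, 35, 14, 3, 14), (3, 35, 14, 9, 35), (7, 37, 11, 2, 28), (7, 37, 11, 7, 11), (7, 37, 11, 7, 18), (7, 37, 18, 2, 28), (7, 37, 18, 7, 11), (7, 37, 18, 7, 18), (8, 19, 28, 8, 28), (8, 19, 28, 8, 30), (8, 19, 28, 8, 6), (8, 19, 30, 8, 28), (8, 19, 30, 8, 30), (8, 19, 30, 8, 6), (8, 19, 6, 8, 28), (8, 19, 6, 8, 30), (8, 19, 6, 8, 6), (9, 35, 35, 2, 3), (9, 35, 35, 3, 14), (9, 35, 35, 9, 35)}
Filtering on tid < tid2 leaves {(2, 35, 3, 3, 14), (2, 35, 3, 9, 35), (3, 35, 14, 9, 35), (7, 37, 11, 2, 28), (7, 37, 11, 7, 18), (7, 37, 18, 2, 28), (8, 19, 28, 8, 30), (8, 19, 6, 8, 28), (8, 19, 6, 8, 30)}.
Keep only column(s) tid, credits2, credits (1 duplicate(s) eliminated): {(11, 2, 7), (11, 7, 7), (14, 9, 3), (18, 2, 7), (28, 8, 8), (3, 3, 2), (3, 9, 2), (6, 8, 8)}

{(11, 2, 7), (11, 7, 7), (14, 9, 3), (18, 2, 7), (28, 8, 8), (3, 3, 2), (3, 9, 2), (6, 8, 8)}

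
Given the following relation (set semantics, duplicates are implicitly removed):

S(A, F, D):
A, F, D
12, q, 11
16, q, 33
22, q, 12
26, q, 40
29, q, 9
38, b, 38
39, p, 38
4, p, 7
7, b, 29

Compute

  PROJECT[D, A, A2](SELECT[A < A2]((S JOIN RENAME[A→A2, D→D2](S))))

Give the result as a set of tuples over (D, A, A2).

ρ[A→A2, D→D2]: schema becomes (A2, F, D2); tuples unchanged.
Natural join on F: {(12, q, 11, 12, 11), (12, q, 11, 16, 33), (12, q, 11, 22, 12), (12, q, 11, 26, 40), (12, q, 11, 29, 9), (16, q, 33, 12, 11), (16, q, 33, 16, 33), (16, q, 33, 22, 12), (16, q, 33, 26, 40), (16, q, 33, 29, 9), (22, q, 12, 12, 11), (22, q, 12, 16, 33), (22, q, 12, 22, 12), (22, q, 12, 26, 40), (22, q, 12, 29, 9), (26, q, 40, 12, 11), (26, q, 40, 16, 33), (26, q, 40, 22, 12), (26, q, 40, 26, 40), (26, q, 40, 29, 9), (29, q, 9, 12, 11), (29, q, 9, 16, 33), (29, q, 9, 22, 12), (29, q, 9, 26, 40), (29, q, 9, 29, 9), (38, b, 38, 38, 38), (38, b, 38, 7, 29), (39, p, 38, 39, 38), (39, p, 38, 4, 7), (4, p, 7, 39, 38), (4, p, 7, 4, 7), (7, b, 29, 38, 38), (7, b, 29, 7, 29)}
Selection A < A2: {(12, q, 11, 16, 33), (12, q, 11, 22, 12), (12, q, 11, 26, 40), (12, q, 11, 29, 9), (16, q, 33, 22, 12), (16, q, 33, 26, 40), (16, q, 33, 29, 9), (22, q, 12, 26, 40), (22, q, 12, 29, 9), (26, q, 40, 29, 9), (4, p, 7, 39, 38), (7, b, 29, 38, 38)}
π[D, A, A2]: project onto (D, A, A2) → {(11, 12, 16), (11, 12, 22), (11, 12, 26), (11, 12, 29), (12, 22, 26), (12, 22, 29), (29, 7, 38), (33, 16, 22), (33, 16, 26), (33, 16, 29), (40, 26, 29), (7, 4, 39)}

{(11, 12, 16), (11, 12, 22), (11, 12, 26), (11, 12, 29), (12, 22, 26), (12, 22, 29), (29, 7, 38), (33, 16, 22), (33, 16, 26), (33, 16, 29), (40, 26, 29), (7, 4, 39)}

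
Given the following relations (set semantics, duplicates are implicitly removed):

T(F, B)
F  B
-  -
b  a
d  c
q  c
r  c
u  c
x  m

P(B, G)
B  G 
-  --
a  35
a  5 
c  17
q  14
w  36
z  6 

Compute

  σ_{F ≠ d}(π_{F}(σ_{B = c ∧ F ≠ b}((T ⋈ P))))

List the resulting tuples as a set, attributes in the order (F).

Joining T and P on B yields {(b, a, 35), (b, a, 5), (d, c, 17), (q, c, 17), (r, c, 17), (u, c, 17)}.
σ[B = c ∧ F ≠ b]: keep tuples satisfying B = c ∧ F ≠ b → {(d, c, 17), (q, c, 17), (r, c, 17), (u, c, 17)}
π[F]: project onto (F) → {d, q, r, u}
σ[F ≠ d]: keep tuples satisfying F ≠ d → {q, r, u}

{q, r, u}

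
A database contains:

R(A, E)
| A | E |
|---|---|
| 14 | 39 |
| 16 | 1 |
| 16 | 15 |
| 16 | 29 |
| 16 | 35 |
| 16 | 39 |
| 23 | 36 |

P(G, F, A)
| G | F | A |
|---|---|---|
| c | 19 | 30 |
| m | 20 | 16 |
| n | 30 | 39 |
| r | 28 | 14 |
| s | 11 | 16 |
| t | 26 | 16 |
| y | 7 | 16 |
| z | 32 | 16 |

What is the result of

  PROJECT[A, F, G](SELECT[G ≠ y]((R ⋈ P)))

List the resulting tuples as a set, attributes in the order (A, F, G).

{(14, 28, r), (16, 11, s), (16, 20, m), (16, 26, t), (16, 32, z)}

R ⋈ P (natural join on A): {(14, 39, r, 28), (16, 1, m, 20), (16, 1, s, 11), (16, 1, t, 26), (16, 1, y, 7), (16, 1, z, 32), (16, 15, m, 20), (16, 15, s, 11), (16, 15, t, 26), (16, 15, y, 7), (16, 15, z, 32), (16, 29, m, 20), (16, 29, s, 11), (16, 29, t, 26), (16, 29, y, 7), (16, 29, z, 32), (16, 35, m, 20), (16, 35, s, 11), (16, 35, t, 26), (16, 35, y, 7), (16, 35, z, 32), (16, 39, m, 20), (16, 39, s, 11), (16, 39, t, 26), (16, 39, y, 7), (16, 39, z, 32)}
Selection G ≠ y: {(14, 39, r, 28), (16, 1, m, 20), (16, 1, s, 11), (16, 1, t, 26), (16, 1, z, 32), (16, 15, m, 20), (16, 15, s, 11), (16, 15, t, 26), (16, 15, z, 32), (16, 29, m, 20), (16, 29, s, 11), (16, 29, t, 26), (16, 29, z, 32), (16, 35, m, 20), (16, 35, s, 11), (16, 35, t, 26), (16, 35, z, 32), (16, 39, m, 20), (16, 39, s, 11), (16, 39, t, 26), (16, 39, z, 32)}
π[A, F, G]: project onto (A, F, G) (16 duplicate(s) eliminated) → {(14, 28, r), (16, 11, s), (16, 20, m), (16, 26, t), (16, 32, z)}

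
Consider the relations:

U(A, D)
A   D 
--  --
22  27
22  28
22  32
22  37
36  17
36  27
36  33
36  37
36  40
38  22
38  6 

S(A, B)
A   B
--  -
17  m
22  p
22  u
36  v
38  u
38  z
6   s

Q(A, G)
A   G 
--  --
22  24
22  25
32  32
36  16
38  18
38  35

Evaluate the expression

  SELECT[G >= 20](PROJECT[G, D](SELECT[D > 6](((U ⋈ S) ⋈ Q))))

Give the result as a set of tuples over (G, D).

{(24, 27), (24, 28), (24, 32), (24, 37), (25, 27), (25, 28), (25, 32), (25, 37), (35, 22)}

U ⋈ S (natural join on A): {(22, 27, p), (22, 27, u), (22, 28, p), (22, 28, u), (22, 32, p), (22, 32, u), (22, 37, p), (22, 37, u), (36, 17, v), (36, 27, v), (36, 33, v), (36, 37, v), (36, 40, v), (38, 22, u), (38, 22, z), (38, 6, u), (38, 6, z)}
(U ⋈ S) ⋈ Q (natural join on A): {(22, 27, p, 24), (22, 27, p, 25), (22, 27, u, 24), (22, 27, u, 25), (22, 28, p, 24), (22, 28, p, 25), (22, 28, u, 24), (22, 28, u, 25), (22, 32, p, 24), (22, 32, p, 25), (22, 32, u, 24), (22, 32, u, 25), (22, 37, p, 24), (22, 37, p, 25), (22, 37, u, 24), (22, 37, u, 25), (36, 17, v, 16), (36, 27, v, 16), (36, 33, v, 16), (36, 37, v, 16), (36, 40, v, 16), (38, 22, u, 18), (38, 22, u, 35), (38, 22, z, 18), (38, 22, z, 35), (38, 6, u, 18), (38, 6, u, 35), (38, 6, z, 18), (38, 6, z, 35)}
Selection D > 6: {(22, 27, p, 24), (22, 27, p, 25), (22, 27, u, 24), (22, 27, u, 25), (22, 28, p, 24), (22, 28, p, 25), (22, 28, u, 24), (22, 28, u, 25), (22, 32, p, 24), (22, 32, p, 25), (22, 32, u, 24), (22, 32, u, 25), (22, 37, p, 24), (22, 37, p, 25), (22, 37, u, 24), (22, 37, u, 25), (36, 17, v, 16), (36, 27, v, 16), (36, 33, v, 16), (36, 37, v, 16), (36, 40, v, 16), (38, 22, u, 18), (38, 22, u, 35), (38, 22, z, 18), (38, 22, z, 35)}
Projecting to G, D (10 duplicate(s) eliminated): {(16, 17), (16, 27), (16, 33), (16, 37), (16, 40), (18, 22), (24, 27), (24, 28), (24, 32), (24, 37), (25, 27), (25, 28), (25, 32), (25, 37), (35, 22)}
Selection G >= 20: {(24, 27), (24, 28), (24, 32), (24, 37), (25, 27), (25, 28), (25, 32), (25, 37), (35, 22)}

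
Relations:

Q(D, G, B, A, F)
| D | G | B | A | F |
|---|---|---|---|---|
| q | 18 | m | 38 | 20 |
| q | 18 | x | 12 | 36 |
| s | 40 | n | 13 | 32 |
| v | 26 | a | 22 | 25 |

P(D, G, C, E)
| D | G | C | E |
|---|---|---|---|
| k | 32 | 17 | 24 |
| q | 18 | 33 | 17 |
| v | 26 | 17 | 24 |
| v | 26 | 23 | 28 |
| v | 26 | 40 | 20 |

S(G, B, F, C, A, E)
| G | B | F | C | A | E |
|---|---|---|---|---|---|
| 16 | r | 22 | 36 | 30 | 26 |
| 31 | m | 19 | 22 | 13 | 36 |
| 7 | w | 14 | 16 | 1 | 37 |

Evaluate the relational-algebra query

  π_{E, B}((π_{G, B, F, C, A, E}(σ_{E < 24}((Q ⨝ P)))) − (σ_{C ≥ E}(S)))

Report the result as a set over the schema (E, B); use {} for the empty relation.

{(17, m), (17, x), (20, a)}

Joining Q and P on D, G yields {(q, 18, m, 38, 20, 33, 17), (q, 18, x, 12, 36, 33, 17), (v, 26, a, 22, 25, 17, 24), (v, 26, a, 22, 25, 23, 28), (v, 26, a, 22, 25, 40, 20)}.
Filtering on E < 24 leaves {(q, 18, m, 38, 20, 33, 17), (q, 18, x, 12, 36, 33, 17), (v, 26, a, 22, 25, 40, 20)}.
π[G, B, F, C, A, E]: project onto (G, B, F, C, A, E) → {(18, m, 20, 33, 38, 17), (18, x, 36, 33, 12, 17), (26, a, 25, 40, 22, 20)}
Filtering on C ≥ E leaves {(16, r, 22, 36, 30, 26)}.
Set difference of the two operands is {(18, m, 20, 33, 38, 17), (18, x, 36, 33, 12, 17), (26, a, 25, 40, 22, 20)}.
π[E, B]: project onto (E, B) → {(17, m), (17, x), (20, a)}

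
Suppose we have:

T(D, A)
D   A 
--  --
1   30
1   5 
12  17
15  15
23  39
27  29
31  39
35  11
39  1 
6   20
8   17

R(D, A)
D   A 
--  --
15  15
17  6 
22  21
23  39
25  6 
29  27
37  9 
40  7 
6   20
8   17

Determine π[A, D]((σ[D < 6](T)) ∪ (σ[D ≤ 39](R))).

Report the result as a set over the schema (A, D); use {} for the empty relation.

{(15, 15), (17, 8), (20, 6), (21, 22), (27, 29), (30, 1), (39, 23), (5, 1), (6, 17), (6, 25), (9, 37)}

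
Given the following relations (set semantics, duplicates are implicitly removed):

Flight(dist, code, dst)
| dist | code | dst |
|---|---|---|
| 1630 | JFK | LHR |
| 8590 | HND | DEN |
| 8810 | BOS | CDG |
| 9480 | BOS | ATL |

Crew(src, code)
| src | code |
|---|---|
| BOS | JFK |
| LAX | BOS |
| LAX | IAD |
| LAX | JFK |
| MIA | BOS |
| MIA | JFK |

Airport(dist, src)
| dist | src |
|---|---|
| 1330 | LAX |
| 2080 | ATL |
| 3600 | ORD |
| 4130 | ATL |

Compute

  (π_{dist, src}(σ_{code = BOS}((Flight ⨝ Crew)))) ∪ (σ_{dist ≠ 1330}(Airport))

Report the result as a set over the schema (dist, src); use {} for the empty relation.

Natural join on code: {(1630, JFK, LHR, BOS), (1630, JFK, LHR, LAX), (1630, JFK, LHR, MIA), (8810, BOS, CDG, LAX), (8810, BOS, CDG, MIA), (9480, BOS, ATL, LAX), (9480, BOS, ATL, MIA)}
Apply σ_{code = BOS}; surviving tuples: {(8810, BOS, CDG, LAX), (8810, BOS, CDG, MIA), (9480, BOS, ATL, LAX), (9480, BOS, ATL, MIA)}
π_{dist, src} gives {(8810, LAX), (8810, MIA), (9480, LAX), (9480, MIA)}.
Apply σ_{dist ≠ 1330}; surviving tuples: {(2080, ATL), (3600, ORD), (4130, ATL)}
Union: {(8810, LAX), (8810, MIA), (9480, LAX), (9480, MIA)} with {(2080, ATL), (3600, ORD), (4130, ATL)} → {(2080, ATL), (3600, ORD), (4130, ATL), (8810, LAX), (8810, MIA), (9480, LAX), (9480, MIA)}

{(2080, ATL), (3600, ORD), (4130, ATL), (8810, LAX), (8810, MIA), (9480, LAX), (9480, MIA)}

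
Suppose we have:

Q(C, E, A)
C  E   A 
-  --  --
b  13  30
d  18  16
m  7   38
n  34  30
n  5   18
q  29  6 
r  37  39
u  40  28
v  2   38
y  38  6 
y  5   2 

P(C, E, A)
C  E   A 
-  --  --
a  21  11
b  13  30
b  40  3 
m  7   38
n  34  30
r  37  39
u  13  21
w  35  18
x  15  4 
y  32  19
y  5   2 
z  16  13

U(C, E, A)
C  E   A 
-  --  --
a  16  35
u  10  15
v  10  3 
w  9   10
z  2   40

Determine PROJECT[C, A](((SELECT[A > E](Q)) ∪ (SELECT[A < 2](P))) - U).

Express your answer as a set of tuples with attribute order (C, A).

{(b, 30), (m, 38), (n, 18), (r, 39), (v, 38)}

σ[A > E]: keep tuples satisfying A > E → {(b, 13, 30), (m, 7, 38), (n, 5, 18), (r, 37, 39), (v, 2, 38)}
σ[A < 2]: keep tuples satisfying A < 2 → {}
Set union of the two operands is {(b, 13, 30), (m, 7, 38), (n, 5, 18), (r, 37, 39), (v, 2, 38)}.
Set difference of the two operands is {(b, 13, 30), (m, 7, 38), (n, 5, 18), (r, 37, 39), (v, 2, 38)}.
π[C, A]: project onto (C, A) → {(b, 30), (m, 38), (n, 18), (r, 39), (v, 38)}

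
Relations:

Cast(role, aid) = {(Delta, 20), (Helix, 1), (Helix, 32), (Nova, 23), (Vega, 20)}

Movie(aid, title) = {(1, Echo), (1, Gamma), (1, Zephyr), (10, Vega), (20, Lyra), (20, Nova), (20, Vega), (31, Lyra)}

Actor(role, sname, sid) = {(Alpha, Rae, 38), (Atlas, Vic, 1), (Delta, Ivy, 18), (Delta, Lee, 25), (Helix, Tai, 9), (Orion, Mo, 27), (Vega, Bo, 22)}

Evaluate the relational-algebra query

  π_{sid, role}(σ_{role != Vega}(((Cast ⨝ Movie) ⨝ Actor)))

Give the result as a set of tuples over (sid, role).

Cast ⋈ Movie (natural join on aid): {(Delta, 20, Lyra), (Delta, 20, Nova), (Delta, 20, Vega), (Helix, 1, Echo), (Helix, 1, Gamma), (Helix, 1, Zephyr), (Vega, 20, Lyra), (Vega, 20, Nova), (Vega, 20, Vega)}
(Cast ⨝ Movie) ⋈ Actor (natural join on role): {(Delta, 20, Lyra, Ivy, 18), (Delta, 20, Lyra, Lee, 25), (Delta, 20, Nova, Ivy, 18), (Delta, 20, Nova, Lee, 25), (Delta, 20, Vega, Ivy, 18), (Delta, 20, Vega, Lee, 25), (Helix, 1, Echo, Tai, 9), (Helix, 1, Gamma, Tai, 9), (Helix, 1, Zephyr, Tai, 9), (Vega, 20, Lyra, Bo, 22), (Vega, 20, Nova, Bo, 22), (Vega, 20, Vega, Bo, 22)}
Filtering on role != Vega leaves {(Delta, 20, Lyra, Ivy, 18), (Delta, 20, Lyra, Lee, 25), (Delta, 20, Nova, Ivy, 18), (Delta, 20, Nova, Lee, 25), (Delta, 20, Vega, Ivy, 18), (Delta, 20, Vega, Lee, 25), (Helix, 1, Echo, Tai, 9), (Helix, 1, Gamma, Tai, 9), (Helix, 1, Zephyr, Tai, 9)}.
π[sid, role]: project onto (sid, role) (6 duplicate(s) eliminated) → {(18, Delta), (25, Delta), (9, Helix)}

{(18, Delta), (25, Delta), (9, Helix)}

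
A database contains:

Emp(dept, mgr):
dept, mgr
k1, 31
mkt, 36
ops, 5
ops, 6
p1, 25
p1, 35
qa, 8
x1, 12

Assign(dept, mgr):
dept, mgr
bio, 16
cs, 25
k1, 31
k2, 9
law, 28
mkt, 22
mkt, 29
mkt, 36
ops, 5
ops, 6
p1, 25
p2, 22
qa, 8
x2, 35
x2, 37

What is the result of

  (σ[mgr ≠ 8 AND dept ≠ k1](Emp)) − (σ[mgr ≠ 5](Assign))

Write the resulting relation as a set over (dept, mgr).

Filtering on mgr ≠ 8 AND dept ≠ k1 leaves {(mkt, 36), (ops, 5), (ops, 6), (p1, 25), (p1, 35), (x1, 12)}.
Filtering on mgr ≠ 5 leaves {(bio, 16), (cs, 25), (k1, 31), (k2, 9), (law, 28), (mkt, 22), (mkt, 29), (mkt, 36), (ops, 6), (p1, 25), (p2, 22), (qa, 8), (x2, 35), (x2, 37)}.
Taking the difference: {(ops, 5), (p1, 35), (x1, 12)}

{(ops, 5), (p1, 35), (x1, 12)}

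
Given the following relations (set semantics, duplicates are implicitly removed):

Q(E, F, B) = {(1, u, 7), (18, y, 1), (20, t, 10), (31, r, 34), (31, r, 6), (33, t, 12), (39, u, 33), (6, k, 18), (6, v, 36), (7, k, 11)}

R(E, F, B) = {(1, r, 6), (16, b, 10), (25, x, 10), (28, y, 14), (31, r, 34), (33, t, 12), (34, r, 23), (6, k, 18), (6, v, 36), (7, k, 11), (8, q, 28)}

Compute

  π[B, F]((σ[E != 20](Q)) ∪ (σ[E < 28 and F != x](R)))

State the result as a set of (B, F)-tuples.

{(1, y), (10, b), (11, k), (12, t), (18, k), (28, q), (33, u), (34, r), (36, v), (6, r), (7, u)}

σ[E != 20]: keep tuples satisfying E != 20 → {(1, u, 7), (18, y, 1), (31, r, 34), (31, r, 6), (33, t, 12), (39, u, 33), (6, k, 18), (6, v, 36), (7, k, 11)}
σ[E < 28 and F != x]: keep tuples satisfying E < 28 and F != x → {(1, r, 6), (16, b, 10), (6, k, 18), (6, v, 36), (7, k, 11), (8, q, 28)}
Union: {(1, u, 7), (18, y, 1), (31, r, 34), (31, r, 6), (33, t, 12), (39, u, 33), (6, k, 18), (6, v, 36), (7, k, 11)} with {(1, r, 6), (16, b, 10), (6, k, 18), (6, v, 36), (7, k, 11), (8, q, 28)} → {(1, r, 6), (1, u, 7), (16, b, 10), (18, y, 1), (31, r, 34), (31, r, 6), (33, t, 12), (39, u, 33), (6, k, 18), (6, v, 36), (7, k, 11), (8, q, 28)}
Projecting to B, F (1 duplicate(s) eliminated): {(1, y), (10, b), (11, k), (12, t), (18, k), (28, q), (33, u), (34, r), (36, v), (6, r), (7, u)}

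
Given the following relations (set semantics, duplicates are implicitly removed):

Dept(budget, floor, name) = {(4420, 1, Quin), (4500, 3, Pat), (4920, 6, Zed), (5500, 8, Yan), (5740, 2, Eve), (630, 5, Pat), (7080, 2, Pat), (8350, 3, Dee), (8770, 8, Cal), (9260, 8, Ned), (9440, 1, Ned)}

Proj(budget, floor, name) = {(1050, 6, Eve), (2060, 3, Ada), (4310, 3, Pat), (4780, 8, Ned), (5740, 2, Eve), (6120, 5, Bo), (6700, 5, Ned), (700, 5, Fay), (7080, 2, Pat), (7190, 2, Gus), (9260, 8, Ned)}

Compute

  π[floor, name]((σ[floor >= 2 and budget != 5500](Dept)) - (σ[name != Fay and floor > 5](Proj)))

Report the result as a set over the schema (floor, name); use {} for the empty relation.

σ[floor >= 2 and budget != 5500]: keep tuples satisfying floor >= 2 and budget != 5500 → {(4500, 3, Pat), (4920, 6, Zed), (5740, 2, Eve), (630, 5, Pat), (7080, 2, Pat), (8350, 3, Dee), (8770, 8, Cal), (9260, 8, Ned)}
σ[name != Fay and floor > 5]: keep tuples satisfying name != Fay and floor > 5 → {(1050, 6, Eve), (4780, 8, Ned), (9260, 8, Ned)}
Difference: {(4500, 3, Pat), (4920, 6, Zed), (5740, 2, Eve), (630, 5, Pat), (7080, 2, Pat), (8350, 3, Dee), (8770, 8, Cal), (9260, 8, Ned)} with {(1050, 6, Eve), (4780, 8, Ned), (9260, 8, Ned)} → {(4500, 3, Pat), (4920, 6, Zed), (5740, 2, Eve), (630, 5, Pat), (7080, 2, Pat), (8350, 3, Dee), (8770, 8, Cal)}
Keep only column(s) floor, name: {(2, Eve), (2, Pat), (3, Dee), (3, Pat), (5, Pat), (6, Zed), (8, Cal)}

{(2, Eve), (2, Pat), (3, Dee), (3, Pat), (5, Pat), (6, Zed), (8, Cal)}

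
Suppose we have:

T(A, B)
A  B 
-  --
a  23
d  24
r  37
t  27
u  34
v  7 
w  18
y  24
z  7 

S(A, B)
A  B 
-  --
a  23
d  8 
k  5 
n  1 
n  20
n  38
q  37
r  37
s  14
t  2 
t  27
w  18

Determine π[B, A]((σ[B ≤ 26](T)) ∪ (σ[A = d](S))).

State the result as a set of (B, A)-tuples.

Selection B ≤ 26: {(a, 23), (d, 24), (v, 7), (w, 18), (y, 24), (z, 7)}
Selection A = d: {(d, 8)}
Taking the union: {(a, 23), (d, 24), (d, 8), (v, 7), (w, 18), (y, 24), (z, 7)}
π[B, A]: project onto (B, A) → {(18, w), (23, a), (24, d), (24, y), (7, v), (7, z), (8, d)}

{(18, w), (23, a), (24, d), (24, y), (7, v), (7, z), (8, d)}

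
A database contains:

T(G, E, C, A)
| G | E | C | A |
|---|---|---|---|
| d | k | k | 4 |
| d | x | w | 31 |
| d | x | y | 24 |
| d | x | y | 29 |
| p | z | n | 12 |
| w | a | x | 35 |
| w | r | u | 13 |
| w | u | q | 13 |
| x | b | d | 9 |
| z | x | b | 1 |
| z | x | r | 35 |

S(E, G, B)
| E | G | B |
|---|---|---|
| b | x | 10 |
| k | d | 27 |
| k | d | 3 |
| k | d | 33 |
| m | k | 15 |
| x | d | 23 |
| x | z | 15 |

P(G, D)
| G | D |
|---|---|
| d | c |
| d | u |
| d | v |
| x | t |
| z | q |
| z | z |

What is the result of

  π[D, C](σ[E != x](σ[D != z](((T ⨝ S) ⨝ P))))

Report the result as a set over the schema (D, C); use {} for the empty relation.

Joining T and S on G, E yields {(d, k, k, 4, 27), (d, k, k, 4, 3), (d, k, k, 4, 33), (d, x, w, 31, 23), (d, x, y, 24, 23), (d, x, y, 29, 23), (x, b, d, 9, 10), (z, x, b, 1, 15), (z, x, r, 35, 15)}.
Joining (T ⨝ S) and P on G yields {(d, k, k, 4, 27, c), (d, k, k, 4, 27, u), (d, k, k, 4, 27, v), (d, k, k, 4, 3, c), (d, k, k, 4, 3, u), (d, k, k, 4, 3, v), (d, k, k, 4, 33, c), (d, k, k, 4, 33, u), (d, k, k, 4, 33, v), (d, x, w, 31, 23, c), (d, x, w, 31, 23, u), (d, x, w, 31, 23, v), (d, x, y, 24, 23, c), (d, x, y, 24, 23, u), (d, x, y, 24, 23, v), (d, x, y, 29, 23, c), (d, x, y, 29, 23, u), (d, x, y, 29, 23, v), (x, b, d, 9, 10, t), (z, x, b, 1, 15, q), (z, x, b, 1, 15, z), (z, x, r, 35, 15, q), (z, x, r, 35, 15, z)}.
Filtering on D != z leaves {(d, k, k, 4, 27, c), (d, k, k, 4, 27, u), (d, k, k, 4, 27, v), (d, k, k, 4, 3, c), (d, k, k, 4, 3, u), (d, k, k, 4, 3, v), (d, k, k, 4, 33, c), (d, k, k, 4, 33, u), (d, k, k, 4, 33, v), (d, x, w, 31, 23, c), (d, x, w, 31, 23, u), (d, x, w, 31, 23, v), (d, x, y, 24, 23, c), (d, x, y, 24, 23, u), (d, x, y, 24, 23, v), (d, x, y, 29, 23, c), (d, x, y, 29, 23, u), (d, x, y, 29, 23, v), (x, b, d, 9, 10, t), (z, x, b, 1, 15, q), (z, x, r, 35, 15, q)}.
Filtering on E != x leaves {(d, k, k, 4, 27, c), (d, k, k, 4, 27, u), (d, k, k, 4, 27, v), (d, k, k, 4, 3, c), (d, k, k, 4, 3, u), (d, k, k, 4, 3, v), (d, k, k, 4, 33, c), (d, k, k, 4, 33, u), (d, k, k, 4, 33, v), (x, b, d, 9, 10, t)}.
π[D, C]: project onto (D, C) (6 duplicate(s) eliminated) → {(c, k), (t, d), (u, k), (v, k)}

{(c, k), (t, d), (u, k), (v, k)}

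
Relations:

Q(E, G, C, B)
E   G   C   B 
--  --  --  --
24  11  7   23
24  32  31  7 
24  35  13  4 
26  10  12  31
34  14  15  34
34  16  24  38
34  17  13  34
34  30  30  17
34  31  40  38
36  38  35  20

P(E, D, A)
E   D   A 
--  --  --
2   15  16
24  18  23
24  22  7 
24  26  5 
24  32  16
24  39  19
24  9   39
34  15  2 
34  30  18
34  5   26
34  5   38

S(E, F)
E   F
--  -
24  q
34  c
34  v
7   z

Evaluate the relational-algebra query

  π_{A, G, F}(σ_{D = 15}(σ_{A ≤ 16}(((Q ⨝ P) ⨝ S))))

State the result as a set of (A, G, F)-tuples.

Joining Q and P on E yields {(24, 11, 7, 23, 18, 23), (24, 11, 7, 23, 22, 7), (24, 11, 7, 23, 26, 5), (24, 11, 7, 23, 32, 16), (24, 11, 7, 23, 39, 19), (24, 11, 7, 23, 9, 39), (24, 32, 31, 7, 18, 23), (24, 32, 31, 7, 22, 7), (24, 32, 31, 7, 26, 5), (24, 32, 31, 7, 32, 16), (24, 32, 31, 7, 39, 19), (24, 32, 31, 7, 9, 39), (24, 35, 13, 4, 18, 23), (24, 35, 13, 4, 22, 7), (24, 35, 13, 4, 26, 5), (24, 35, 13, 4, 32, 16), (24, 35, 13, 4, 39, 19), (24, 35, 13, 4, 9, 39), (34, 14, 15, 34, 15, 2), (34, 14, 15, 34, 30, 18), (34, 14, 15, 34, 5, 26), (34, 14, 15, 34, 5, 38), (34, 16, 24, 38, 15, 2), (34, 16, 24, 38, 30, 18), (34, 16, 24, 38, 5, 26), (34, 16, 24, 38, 5, 38), (34, 17, 13, 34, 15, 2), (34, 17, 13, 34, 30, 18), (34, 17, 13, 34, 5, 26), (34, 17, 13, 34, 5, 38), (34, 30, 30, 17, 15, 2), (34, 30, 30, 17, 30, 18), (34, 30, 30, 17, 5, 26), (34, 30, 30, 17, 5, 38), (34, 31, 40, 38, 15, 2), (34, 31, 40, 38, 30, 18), (34, 31, 40, 38, 5, 26), (34, 31, 40, 38, 5, 38)}.
Joining (Q ⨝ P) and S on E yields {(24, 11, 7, 23, 18, 23, q), (24, 11, 7, 23, 22, 7, q), (24, 11, 7, 23, 26, 5, q), (24, 11, 7, 23, 32, 16, q), (24, 11, 7, 23, 39, 19, q), (24, 11, 7, 23, 9, 39, q), (24, 32, 31, 7, 18, 23, q), (24, 32, 31, 7, 22, 7, q), (24, 32, 31, 7, 26, 5, q), (24, 32, 31, 7, 32, 16, q), (24, 32, 31, 7, 39, 19, q), (24, 32, 31, 7, 9, 39, q), (24, 35, 13, 4, 18, 23, q), (24, 35, 13, 4, 22, 7, q), (24, 35, 13, 4, 26, 5, q), (24, 35, 13, 4, 32, 16, q), (24, 35, 13, 4, 39, 19, q), (24, 35, 13, 4, 9, 39, q), (34, 14, 15, 34, 15, 2, c), (34, 14, 15, 34, 15, 2, v), (34, 14, 15, 34, 30, 18, c), (34, 14, 15, 34, 30, 18, v), (34, 14, 15, 34, 5, 26, c), (34, 14, 15, 34, 5, 26, v), (34, 14, 15, 34, 5, 38, c), (34, 14, 15, 34, 5, 38, v), (34, 16, 24, 38, 15, 2, c), (34, 16, 24, 38, 15, 2, v), (34, 16, 24, 38, 30, 18, c), (34, 16, 24, 38, 30, 18, v), (34, 16, 24, 38, 5, 26, c), (34, 16, 24, 38, 5, 26, v), (34, 16, 24, 38, 5, 38, c), (34, 16, 24, 38, 5, 38, v), (34, 17, 13, 34, 15, 2, c), (34, 17, 13, 34, 15, 2, v), (34, 17, 13, 34, 30, 18, c), (34, 17, 13, 34, 30, 18, v), (34, 17, 13, 34, 5, 26, c), (34, 17, 13, 34, 5, 26, v), (34, 17, 13, 34, 5, 38, c), (34, 17, 13, 34, 5, 38, v), (34, 30, 30, 17, 15, 2, c), (34, 30, 30, 17, 15, 2, v), (34, 30, 30, 17, 30, 18, c), (34, 30, 30, 17, 30, 18, v), (34, 30, 30, 17, 5, 26, c), (34, 30, 30, 17, 5, 26, v), (34, 30, 30, 17, 5, 38, c), (34, 30, 30, 17, 5, 38, v), (34, 31, 40, 38, 15, 2, c), (34, 31, 40, 38, 15, 2, v), (34, 31, 40, 38, 30, 18, c), (34, 31, 40, 38, 30, 18, v), (34, 31, 40, 38, 5, 26, c), (34, 31, 40, 38, 5, 26, v), (34, 31, 40, 38, 5, 38, c), (34, 31, 40, 38, 5, 38, v)}.
Selection A ≤ 16: {(24, 11, 7, 23, 22, 7, q), (24, 11, 7, 23, 26, 5, q), (24, 11, 7, 23, 32, 16, q), (24, 32, 31, 7, 22, 7, q), (24, 32, 31, 7, 26, 5, q), (24, 32, 31, 7, 32, 16, q), (24, 35, 13, 4, 22, 7, q), (24, 35, 13, 4, 26, 5, q), (24, 35, 13, 4, 32, 16, q), (34, 14, 15, 34, 15, 2, c), (34, 14, 15, 34, 15, 2, v), (34, 16, 24, 38, 15, 2, c), (34, 16, 24, 38, 15, 2, v), (34, 17, 13, 34, 15, 2, c), (34, 17, 13, 34, 15, 2, v), (34, 30, 30, 17, 15, 2, c), (34, 30, 30, 17, 15, 2, v), (34, 31, 40, 38, 15, 2, c), (34, 31, 40, 38, 15, 2, v)}
Selection D = 15: {(34, 14, 15, 34, 15, 2, c), (34, 14, 15, 34, 15, 2, v), (34, 16, 24, 38, 15, 2, c), (34, 16, 24, 38, 15, 2, v), (34, 17, 13, 34, 15, 2, c), (34, 17, 13, 34, 15, 2, v), (34, 30, 30, 17, 15, 2, c), (34, 30, 30, 17, 15, 2, v), (34, 31, 40, 38, 15, 2, c), (34, 31, 40, 38, 15, 2, v)}
Projecting to A, G, F: {(2, 14, c), (2, 14, v), (2, 16, c), (2, 16, v), (2, 17, c), (2, 17, v), (2, 30, c), (2, 30, v), (2, 31, c), (2, 31, v)}

{(2, 14, c), (2, 14, v), (2, 16, c), (2, 16, v), (2, 17, c), (2, 17, v), (2, 30, c), (2, 30, v), (2, 31, c), (2, 31, v)}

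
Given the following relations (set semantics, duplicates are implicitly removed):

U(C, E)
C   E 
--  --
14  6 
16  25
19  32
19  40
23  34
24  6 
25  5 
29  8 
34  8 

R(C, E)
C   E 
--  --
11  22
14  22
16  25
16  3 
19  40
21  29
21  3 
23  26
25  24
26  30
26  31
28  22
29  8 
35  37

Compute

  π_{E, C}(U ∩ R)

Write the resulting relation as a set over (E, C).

{(25, 16), (40, 19), (8, 29)}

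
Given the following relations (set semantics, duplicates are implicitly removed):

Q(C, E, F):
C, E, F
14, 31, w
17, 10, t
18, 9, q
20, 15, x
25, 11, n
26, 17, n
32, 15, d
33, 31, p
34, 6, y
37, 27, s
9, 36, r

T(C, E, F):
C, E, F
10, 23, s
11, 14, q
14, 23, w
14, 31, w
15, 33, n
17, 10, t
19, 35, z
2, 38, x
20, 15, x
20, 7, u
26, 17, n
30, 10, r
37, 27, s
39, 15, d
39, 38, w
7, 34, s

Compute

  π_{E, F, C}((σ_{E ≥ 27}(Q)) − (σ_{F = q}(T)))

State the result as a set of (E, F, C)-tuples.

σ[E ≥ 27]: keep tuples satisfying E ≥ 27 → {(14, 31, w), (33, 31, p), (37, 27, s), (9, 36, r)}
σ[F = q]: keep tuples satisfying F = q → {(11, 14, q)}
Difference: {(14, 31, w), (33, 31, p), (37, 27, s), (9, 36, r)} with {(11, 14, q)} → {(14, 31, w), (33, 31, p), (37, 27, s), (9, 36, r)}
Keep only column(s) E, F, C: {(27, s, 37), (31, p, 33), (31, w, 14), (36, r, 9)}

{(27, s, 37), (31, p, 33), (31, w, 14), (36, r, 9)}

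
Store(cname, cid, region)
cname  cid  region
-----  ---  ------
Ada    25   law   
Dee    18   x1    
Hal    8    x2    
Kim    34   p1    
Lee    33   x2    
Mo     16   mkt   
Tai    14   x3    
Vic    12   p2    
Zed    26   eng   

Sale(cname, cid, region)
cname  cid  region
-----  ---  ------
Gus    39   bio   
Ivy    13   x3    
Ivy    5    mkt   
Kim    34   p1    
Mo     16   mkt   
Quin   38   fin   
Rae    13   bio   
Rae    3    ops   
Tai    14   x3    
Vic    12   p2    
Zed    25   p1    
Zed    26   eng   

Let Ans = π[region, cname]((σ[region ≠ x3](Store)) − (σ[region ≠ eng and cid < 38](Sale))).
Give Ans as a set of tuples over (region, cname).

Apply σ_{region ≠ x3}; surviving tuples: {(Ada, 25, law), (Dee, 18, x1), (Hal, 8, x2), (Kim, 34, p1), (Lee, 33, x2), (Mo, 16, mkt), (Vic, 12, p2), (Zed, 26, eng)}
Apply σ_{region ≠ eng and cid < 38}; surviving tuples: {(Ivy, 13, x3), (Ivy, 5, mkt), (Kim, 34, p1), (Mo, 16, mkt), (Rae, 13, bio), (Rae, 3, ops), (Tai, 14, x3), (Vic, 12, p2), (Zed, 25, p1)}
Taking the difference: {(Ada, 25, law), (Dee, 18, x1), (Hal, 8, x2), (Lee, 33, x2), (Zed, 26, eng)}
Keep only column(s) region, cname: {(eng, Zed), (law, Ada), (x1, Dee), (x2, Hal), (x2, Lee)}

{(eng, Zed), (law, Ada), (x1, Dee), (x2, Hal), (x2, Lee)}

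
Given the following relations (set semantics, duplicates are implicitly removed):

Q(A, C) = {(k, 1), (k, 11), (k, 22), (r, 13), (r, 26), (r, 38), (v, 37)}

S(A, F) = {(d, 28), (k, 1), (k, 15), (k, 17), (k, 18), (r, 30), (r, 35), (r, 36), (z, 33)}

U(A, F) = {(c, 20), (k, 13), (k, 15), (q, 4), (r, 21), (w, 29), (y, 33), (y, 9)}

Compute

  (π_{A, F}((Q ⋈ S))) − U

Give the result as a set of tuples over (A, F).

Joining Q and S on A yields {(k, 1, 1), (k, 1, 15), (k, 1, 17), (k, 1, 18), (k, 11, 1), (k, 11, 15), (k, 11, 17), (k, 11, 18), (k, 22, 1), (k, 22, 15), (k, 22, 17), (k, 22, 18), (r, 13, 30), (r, 13, 35), (r, 13, 36), (r, 26, 30), (r, 26, 35), (r, 26, 36), (r, 38, 30), (r, 38, 35), (r, 38, 36)}.
Projecting to A, F (14 duplicate(s) eliminated): {(k, 1), (k, 15), (k, 17), (k, 18), (r, 30), (r, 35), (r, 36)}
Taking the difference: {(k, 1), (k, 17), (k, 18), (r, 30), (r, 35), (r, 36)}

{(k, 1), (k, 17), (k, 18), (r, 30), (r, 35), (r, 36)}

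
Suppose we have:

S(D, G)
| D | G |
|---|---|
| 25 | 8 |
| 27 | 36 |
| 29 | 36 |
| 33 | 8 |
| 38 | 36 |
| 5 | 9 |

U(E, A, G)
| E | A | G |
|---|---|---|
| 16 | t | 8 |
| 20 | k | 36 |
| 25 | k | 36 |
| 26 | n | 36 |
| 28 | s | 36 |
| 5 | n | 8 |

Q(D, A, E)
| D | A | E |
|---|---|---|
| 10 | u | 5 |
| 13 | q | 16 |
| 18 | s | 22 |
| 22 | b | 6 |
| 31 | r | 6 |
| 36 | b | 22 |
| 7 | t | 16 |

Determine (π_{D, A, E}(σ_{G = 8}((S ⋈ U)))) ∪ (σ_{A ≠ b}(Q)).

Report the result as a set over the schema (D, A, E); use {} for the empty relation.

{(10, u, 5), (13, q, 16), (18, s, 22), (25, n, 5), (25, t, 16), (31, r, 6), (33, n, 5), (33, t, 16), (7, t, 16)}

Joining S and U on G yields {(25, 8, 16, t), (25, 8, 5, n), (27, 36, 20, k), (27, 36, 25, k), (27, 36, 26, n), (27, 36, 28, s), (29, 36, 20, k), (29, 36, 25, k), (29, 36, 26, n), (29, 36, 28, s), (33, 8, 16, t), (33, 8, 5, n), (38, 36, 20, k), (38, 36, 25, k), (38, 36, 26, n), (38, 36, 28, s)}.
Selection G = 8: {(25, 8, 16, t), (25, 8, 5, n), (33, 8, 16, t), (33, 8, 5, n)}
π_{D, A, E} gives {(25, n, 5), (25, t, 16), (33, n, 5), (33, t, 16)}.
Selection A ≠ b: {(10, u, 5), (13, q, 16), (18, s, 22), (31, r, 6), (7, t, 16)}
Taking the union: {(10, u, 5), (13, q, 16), (18, s, 22), (25, n, 5), (25, t, 16), (31, r, 6), (33, n, 5), (33, t, 16), (7, t, 16)}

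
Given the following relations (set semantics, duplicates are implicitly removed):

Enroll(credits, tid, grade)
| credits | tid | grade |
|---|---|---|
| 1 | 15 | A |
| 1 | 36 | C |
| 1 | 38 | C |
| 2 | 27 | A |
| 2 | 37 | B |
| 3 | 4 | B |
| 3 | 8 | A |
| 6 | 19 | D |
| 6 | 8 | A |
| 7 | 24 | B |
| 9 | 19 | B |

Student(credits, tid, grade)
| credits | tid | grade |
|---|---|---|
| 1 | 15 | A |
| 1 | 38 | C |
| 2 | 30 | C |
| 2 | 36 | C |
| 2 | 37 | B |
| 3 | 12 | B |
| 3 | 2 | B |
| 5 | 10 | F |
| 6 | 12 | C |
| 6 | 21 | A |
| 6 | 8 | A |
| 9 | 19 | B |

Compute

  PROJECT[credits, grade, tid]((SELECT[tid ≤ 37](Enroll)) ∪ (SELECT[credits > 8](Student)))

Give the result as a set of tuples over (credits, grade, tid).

Filtering on tid ≤ 37 leaves {(1, 15, A), (1, 36, C), (2, 27, A), (2, 37, B), (3, 4, B), (3, 8, A), (6, 19, D), (6, 8, A), (7, 24, B), (9, 19, B)}.
Filtering on credits > 8 leaves {(9, 19, B)}.
Taking the union: {(1, 15, A), (1, 36, C), (2, 27, A), (2, 37, B), (3, 4, B), (3, 8, A), (6, 19, D), (6, 8, A), (7, 24, B), (9, 19, B)}
π[credits, grade, tid]: project onto (credits, grade, tid) → {(1, A, 15), (1, C, 36), (2, A, 27), (2, B, 37), (3, A, 8), (3, B, 4), (6, A, 8), (6, D, 19), (7, B, 24), (9, B, 19)}

{(1, A, 15), (1, C, 36), (2, A, 27), (2, B, 37), (3, A, 8), (3, B, 4), (6, A, 8), (6, D, 19), (7, B, 24), (9, B, 19)}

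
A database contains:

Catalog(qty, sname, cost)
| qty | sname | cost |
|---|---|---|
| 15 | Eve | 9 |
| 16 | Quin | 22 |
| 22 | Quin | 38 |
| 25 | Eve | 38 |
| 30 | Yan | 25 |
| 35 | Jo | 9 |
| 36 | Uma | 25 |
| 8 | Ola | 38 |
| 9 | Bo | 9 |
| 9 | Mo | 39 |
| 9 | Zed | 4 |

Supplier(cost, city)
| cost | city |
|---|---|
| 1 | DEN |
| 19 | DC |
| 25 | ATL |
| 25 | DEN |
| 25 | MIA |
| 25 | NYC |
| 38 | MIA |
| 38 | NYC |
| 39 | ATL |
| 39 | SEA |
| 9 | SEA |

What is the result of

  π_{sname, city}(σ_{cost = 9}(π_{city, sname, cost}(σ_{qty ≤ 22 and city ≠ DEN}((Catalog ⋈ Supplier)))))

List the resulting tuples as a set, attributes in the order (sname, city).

{(Bo, SEA), (Eve, SEA)}

Natural join on cost: {(15, Eve, 9, SEA), (22, Quin, 38, MIA), (22, Quin, 38, NYC), (25, Eve, 38, MIA), (25, Eve, 38, NYC), (30, Yan, 25, ATL), (30, Yan, 25, DEN), (30, Yan, 25, MIA), (30, Yan, 25, NYC), (35, Jo, 9, SEA), (36, Uma, 25, ATL), (36, Uma, 25, DEN), (36, Uma, 25, MIA), (36, Uma, 25, NYC), (8, Ola, 38, MIA), (8, Ola, 38, NYC), (9, Bo, 9, SEA), (9, Mo, 39, ATL), (9, Mo, 39, SEA)}
Apply σ_{qty ≤ 22 and city ≠ DEN}; surviving tuples: {(15, Eve, 9, SEA), (22, Quin, 38, MIA), (22, Quin, 38, NYC), (8, Ola, 38, MIA), (8, Ola, 38, NYC), (9, Bo, 9, SEA), (9, Mo, 39, ATL), (9, Mo, 39, SEA)}
Keep only column(s) city, sname, cost: {(ATL, Mo, 39), (MIA, Ola, 38), (MIA, Quin, 38), (NYC, Ola, 38), (NYC, Quin, 38), (SEA, Bo, 9), (SEA, Eve, 9), (SEA, Mo, 39)}
Apply σ_{cost = 9}; surviving tuples: {(SEA, Bo, 9), (SEA, Eve, 9)}
Keep only column(s) sname, city: {(Bo, SEA), (Eve, SEA)}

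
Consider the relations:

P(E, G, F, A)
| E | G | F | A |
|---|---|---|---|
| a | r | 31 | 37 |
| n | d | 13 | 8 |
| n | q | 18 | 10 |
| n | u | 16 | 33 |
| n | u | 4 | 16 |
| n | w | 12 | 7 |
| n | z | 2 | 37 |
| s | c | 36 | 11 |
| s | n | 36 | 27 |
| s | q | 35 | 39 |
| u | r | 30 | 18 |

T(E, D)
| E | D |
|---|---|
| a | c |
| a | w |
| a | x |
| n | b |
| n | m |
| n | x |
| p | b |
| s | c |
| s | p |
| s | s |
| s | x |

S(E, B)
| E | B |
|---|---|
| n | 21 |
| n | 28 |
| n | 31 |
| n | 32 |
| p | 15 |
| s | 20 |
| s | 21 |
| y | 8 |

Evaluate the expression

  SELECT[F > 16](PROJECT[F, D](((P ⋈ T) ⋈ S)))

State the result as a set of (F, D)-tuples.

Joining P and T on E yields {(a, r, 31, 37, c), (a, r, 31, 37, w), (a, r, 31, 37, x), (n, d, 13, 8, b), (n, d, 13, 8, m), (n, d, 13, 8, x), (n, q, 18, 10, b), (n, q, 18, 10, m), (n, q, 18, 10, x), (n, u, 16, 33, b), (n, u, 16, 33, m), (n, u, 16, 33, x), (n, u, 4, 16, b), (n, u, 4, 16, m), (n, u, 4, 16, x), (n, w, 12, 7, b), (n, w, 12, 7, m), (n, w, 12, 7, x), (n, z, 2, 37, b), (n, z, 2, 37, m), (n, z, 2, 37, x), (s, c, 36, 11, c), (s, c, 36, 11, p), (s, c, 36, 11, s), (s, c, 36, 11, x), (s, n, 36, 27, c), (s, n, 36, 27, p), (s, n, 36, 27, s), (s, n, 36, 27, x), (s, q, 35, 39, c), (s, q, 35, 39, p), (s, q, 35, 39, s), (s, q, 35, 39, x)}.
Joining (P ⋈ T) and S on E yields {(n, d, 13, 8, b, 21), (n, d, 13, 8, b, 28), (n, d, 13, 8, b, 31), (n, d, 13, 8, b, 32), (n, d, 13, 8, m, 21), (n, d, 13, 8, m, 28), (n, d, 13, 8, m, 31), (n, d, 13, 8, m, 32), (n, d, 13, 8, x, 21), (n, d, 13, 8, x, 28), (n, d, 13, 8, x, 31), (n, d, 13, 8, x, 32), (n, q, 18, 10, b, 21), (n, q, 18, 10, b, 28), (n, q, 18, 10, b, 31), (n, q, 18, 10, b, 32), (n, q, 18, 10, m, 21), (n, q, 18, 10, m, 28), (n, q, 18, 10, m, 31), (n, q, 18, 10, m, 32), (n, q, 18, 10, x, 21), (n, q, 18, 10, x, 28), (n, q, 18, 10, x, 31), (n, q, 18, 10, x, 32), (n, u, 16, 33, b, 21), (n, u, 16, 33, b, 28), (n, u, 16, 33, b, 31), (n, u, 16, 33, b, 32), (n, u, 16, 33, m, 21), (n, u, 16, 33, m, 28), (n, u, 16, 33, m, 31), (n, u, 16, 33, m, 32), (n, u, 16, 33, x, 21), (n, u, 16, 33, x, 28), (n, u, 16, 33, x, 31), (n, u, 16, 33, x, 32), (n, u, 4, 16, b, 21), (n, u, 4, 16, b, 28), (n, u, 4, 16, b, 31), (n, u, 4, 16, b, 32), (n, u, 4, 16, m, 21), (n, u, 4, 16, m, 28), (n, u, 4, 16, m, 31), (n, u, 4, 16, m, 32), (n, u, 4, 16, x, 21), (n, u, 4, 16, x, 28), (n, u, 4, 16, x, 31), (n, u, 4, 16, x, 32), (n, w, 12, 7, b, 21), (n, w, 12, 7, b, 28), (n, w, 12, 7, b, 31), (n, w, 12, 7, b, 32), (n, w, 12, 7, m, 21), (n, w, 12, 7, m, 28), (n, w, 12, 7, m, 31), (n, w, 12, 7, m, 32), (n, w, 12, 7, x, 21), (n, w, 12, 7, x, 28), (n, w, 12, 7, x, 31), (n, w, 12, 7, x, 32), (n, z, 2, 37, b, 21), (n, z, 2, 37, b, 28), (n, z, 2, 37, b, 31), (n, z, 2, 37, b, 32), (n, z, 2, 37, m, 21), (n, z, 2, 37, m, 28), (n, z, 2, 37, m, 31), (n, z, 2, 37, m, 32), (n, z, 2, 37, x, 21), (n, z, 2, 37, x, 28), (n, z, 2, 37, x, 31), (n, z, 2, 37, x, 32), (s, c, 36, 11, c, 20), (s, c, 36, 11, c, 21), (s, c, 36, 11, p, 20), (s, c, 36, 11, p, 21), (s, c, 36, 11, s, 20), (s, c, 36, 11, s, 21), (s, c, 36, 11, x, 20), (s, c, 36, 11, x, 21), (s, n, 36, 27, c, 20), (s, n, 36, 27, c, 21), (s, n, 36, 27, p, 20), (s, n, 36, 27, p, 21), (s, n, 36, 27, s, 20), (s, n, 36, 27, s, 21), (s, n, 36, 27, x, 20), (s, n, 36, 27, x, 21), (s, q, 35, 39, c, 20), (s, q, 35, 39, c, 21), (s, q, 35, 39, p, 20), (s, q, 35, 39, p, 21), (s, q, 35, 39, s, 20), (s, q, 35, 39, s, 21), (s, q, 35, 39, x, 20), (s, q, 35, 39, x, 21)}.
π_{F, D} gives {(12, b), (12, m), (12, x), (13, b), (13, m), (13, x), (16, b), (16, m), (16, x), (18, b), (18, m), (18, x), (2, b), (2, m), (2, x), (35, c), (35, p), (35, s), (35, x), (36, c), (36, p), (36, s), (36, x), (4, b), (4, m), (4, x)} (70 duplicate(s) eliminated).
Filtering on F > 16 leaves {(18, b), (18, m), (18, x), (35, c), (35, p), (35, s), (35, x), (36, c), (36, p), (36, s), (36, x)}.

{(18, b), (18, m), (18, x), (35, c), (35, p), (35, s), (35, x), (36, c), (36, p), (36, s), (36, x)}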